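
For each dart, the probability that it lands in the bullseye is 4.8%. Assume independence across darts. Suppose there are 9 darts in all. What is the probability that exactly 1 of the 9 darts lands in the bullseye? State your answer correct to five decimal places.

0.29146

X ~ Binomial(n=9, p=0.048).
P(X=1) = C(9,1) · p^1 · (1−p)^8
= 9 · 0.048 · 0.67468 = 0.2914603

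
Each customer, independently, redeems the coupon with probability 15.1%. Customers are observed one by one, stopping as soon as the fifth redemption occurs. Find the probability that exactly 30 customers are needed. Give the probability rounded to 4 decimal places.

Y = trial on which the fifth success occurs; negative binomial, r=5, p=0.151.
P(Y=30) = C(29,4) · p^5 · (1−p)^25
= 23751 · 7.8503e-05 · 0.016699 = 0.031136

0.0311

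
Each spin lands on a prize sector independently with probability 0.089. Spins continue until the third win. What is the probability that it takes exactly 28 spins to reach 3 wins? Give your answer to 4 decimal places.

Y = trial on which the third success occurs; negative binomial, r=3, p=0.089.
P(Y=28) = C(27,2) · p^3 · (1−p)^25
= 351 · 0.00070497 · 0.097266 = 0.024068

0.0241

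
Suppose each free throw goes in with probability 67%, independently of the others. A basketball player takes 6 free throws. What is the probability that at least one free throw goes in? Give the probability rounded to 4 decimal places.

P(at least one) = 1 − P(none) = 1 − (1 − 0.67)^6
= 1 − 0.001291 = 0.998709

0.9987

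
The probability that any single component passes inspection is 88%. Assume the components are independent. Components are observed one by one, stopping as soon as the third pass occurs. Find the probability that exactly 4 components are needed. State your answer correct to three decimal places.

Y = trial on which the third success occurs; negative binomial, r=3, p=0.88.
P(Y=4) = C(3,2) · p^3 · (1−p)^1
= 3 · 0.68147 · 0.12 = 0.24533

0.245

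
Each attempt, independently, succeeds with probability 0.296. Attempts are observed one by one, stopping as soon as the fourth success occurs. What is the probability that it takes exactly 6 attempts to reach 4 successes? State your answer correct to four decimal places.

0.0380

Y = trial on which the fourth success occurs; negative binomial, r=4, p=0.296.
P(Y=6) = C(5,3) · p^4 · (1−p)^2
= 10 · 0.0076766 · 0.49562 = 0.038046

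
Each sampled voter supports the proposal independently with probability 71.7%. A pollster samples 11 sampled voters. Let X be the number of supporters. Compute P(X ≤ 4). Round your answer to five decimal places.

X ~ Binomial(11, 0.717); P(X ≤ 4) = Σ C(11,k) p^k (1−p)^(11−k) over k:
  k=0: C(11,0)·0.717^0·0.283^11 = 0.0000009
  k=1: C(11,1)·0.717^1·0.283^10 = 0.0000260
  k=2: C(11,2)·0.717^2·0.283^9 = 0.0003292
  k=3: C(11,3)·0.717^3·0.283^8 = 0.0025023
  k=4: C(11,4)·0.717^4·0.283^7 = 0.0126793
Total = 0.0155377

0.01554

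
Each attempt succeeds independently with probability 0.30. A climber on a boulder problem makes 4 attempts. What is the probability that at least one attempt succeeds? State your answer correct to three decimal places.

0.760

P(at least one) = 1 − P(none) = 1 − (1 − 0.30)^4
= 1 − 0.24010 = 0.75990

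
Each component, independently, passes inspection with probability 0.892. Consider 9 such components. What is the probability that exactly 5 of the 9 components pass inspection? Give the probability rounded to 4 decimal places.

0.0097

X ~ Binomial(n=9, p=0.892).
P(X=5) = C(9,5) · p^5 · (1−p)^4
= 126 · 0.56471 · 0.00013605 = 0.009680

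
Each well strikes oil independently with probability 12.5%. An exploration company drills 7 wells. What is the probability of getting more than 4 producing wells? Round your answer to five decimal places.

X ~ Binomial(7, 0.125); P(X ≥ 5) = Σ C(7,k) p^k (1−p)^(7−k) over k:
  k=5: C(7,5)·0.125^5·0.875^2 = 0.0004907
  k=6: C(7,6)·0.125^6·0.875^1 = 0.0000234
  k=7: C(7,7)·0.125^7·0.875^0 = 0.0000005
Total = 0.0005145

0.00051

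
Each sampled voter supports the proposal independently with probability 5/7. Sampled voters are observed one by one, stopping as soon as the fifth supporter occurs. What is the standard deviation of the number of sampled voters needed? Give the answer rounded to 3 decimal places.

Y = total sampled voters until the fifth success; negative binomial with r=5, p=0.714286.
SD(Y) = √[r(1−p)/p²] = √(2.80000) = 1.67332

1.673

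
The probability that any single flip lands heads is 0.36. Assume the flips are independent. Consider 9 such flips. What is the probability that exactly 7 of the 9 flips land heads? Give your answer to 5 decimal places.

0.01156

X ~ Binomial(n=9, p=0.36).
P(X=7) = C(9,7) · p^7 · (1−p)^2
= 36 · 0.00078364 · 0.4096 = 0.0115553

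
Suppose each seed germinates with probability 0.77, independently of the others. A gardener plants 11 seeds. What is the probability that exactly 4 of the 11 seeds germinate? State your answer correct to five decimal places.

X ~ Binomial(n=11, p=0.77).
P(X=4) = C(11,4) · p^4 · (1−p)^7
= 330 · 0.35153 · 3.4048e-05 = 0.0039498

0.00395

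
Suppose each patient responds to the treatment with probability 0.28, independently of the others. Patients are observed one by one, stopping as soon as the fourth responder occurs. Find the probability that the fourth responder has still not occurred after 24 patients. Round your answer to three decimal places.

Needing more than 24 patients ⇔ fewer than 4 successes in the first 24. With X ~ Binomial(24, 0.28), P(Y > 24) = P(X ≤ 3).
  k=0: C(24,0)·0.28^0·0.72^24 = 0.00038
  k=1: C(24,1)·0.28^1·0.72^23 = 0.00352
  k=2: C(24,2)·0.28^2·0.72^22 = 0.01572
  k=3: C(24,3)·0.28^3·0.72^21 = 0.04484
P(X ≤ 3) = 0.06446

0.064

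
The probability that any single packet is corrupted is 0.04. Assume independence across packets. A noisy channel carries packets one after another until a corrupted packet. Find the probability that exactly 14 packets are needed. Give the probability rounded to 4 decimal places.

0.0235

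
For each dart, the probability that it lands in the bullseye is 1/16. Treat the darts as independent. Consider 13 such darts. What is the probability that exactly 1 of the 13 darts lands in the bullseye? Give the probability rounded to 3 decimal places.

0.375

X ~ Binomial(n=13, p=0.0625).
P(X=1) = C(13,1) · p^1 · (1−p)^12
= 13 · 0.0625 · 0.46095 = 0.37452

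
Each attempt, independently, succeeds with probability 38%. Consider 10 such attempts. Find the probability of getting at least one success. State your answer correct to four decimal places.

0.9916

P(at least one) = 1 − P(none) = 1 − (1 − 0.38)^10
= 1 − 0.008393 = 0.991607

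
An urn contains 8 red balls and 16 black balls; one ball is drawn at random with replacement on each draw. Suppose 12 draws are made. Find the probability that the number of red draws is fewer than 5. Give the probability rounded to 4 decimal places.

0.6315

X ~ Binomial(12, 0.333333); P(X ≤ 4) = Σ C(12,k) p^k (1−p)^(12−k) over k:
  k=0: C(12,0)·0.333333^0·0.666667^12 = 0.007707
  k=1: C(12,1)·0.333333^1·0.666667^11 = 0.046244
  k=2: C(12,2)·0.333333^2·0.666667^10 = 0.127171
  k=3: C(12,3)·0.333333^3·0.666667^9 = 0.211952
  k=4: C(12,4)·0.333333^4·0.666667^8 = 0.238446
Total = 0.631521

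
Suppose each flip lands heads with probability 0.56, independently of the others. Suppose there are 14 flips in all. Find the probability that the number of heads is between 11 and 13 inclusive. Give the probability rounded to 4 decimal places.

X ~ Binomial(14, 0.56); P(11 ≤ X ≤ 13) = Σ C(14,k) p^k (1−p)^(14−k) over k:
  k=11: C(14,11)·0.56^11·0.44^3 = 0.052666
  k=12: C(14,12)·0.56^12·0.44^2 = 0.016757
  k=13: C(14,13)·0.56^13·0.44^1 = 0.003281
Total = 0.072704

0.0727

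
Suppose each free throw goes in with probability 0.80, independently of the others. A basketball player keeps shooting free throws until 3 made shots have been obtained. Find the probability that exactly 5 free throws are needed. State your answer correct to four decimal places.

0.1229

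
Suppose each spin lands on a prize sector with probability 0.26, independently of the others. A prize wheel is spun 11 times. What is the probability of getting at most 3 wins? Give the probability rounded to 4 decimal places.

0.6854

X ~ Binomial(11, 0.26); P(X ≤ 3) = Σ C(11,k) p^k (1−p)^(11−k) over k:
  k=0: C(11,0)·0.26^0·0.74^11 = 0.036438
  k=1: C(11,1)·0.26^1·0.74^10 = 0.140826
  k=2: C(11,2)·0.26^2·0.74^9 = 0.247397
  k=3: C(11,3)·0.26^3·0.74^8 = 0.260770
Total = 0.685431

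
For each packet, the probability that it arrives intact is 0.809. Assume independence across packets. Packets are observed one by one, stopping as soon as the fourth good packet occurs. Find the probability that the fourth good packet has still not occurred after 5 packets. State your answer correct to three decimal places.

0.244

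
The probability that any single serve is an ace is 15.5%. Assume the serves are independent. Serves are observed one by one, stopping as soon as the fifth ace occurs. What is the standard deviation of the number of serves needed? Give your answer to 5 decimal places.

13.26116

Y = total serves until the fifth success; negative binomial with r=5, p=0.155.
SD(Y) = √[r(1−p)/p²] = √(175.8584807) = 13.2611644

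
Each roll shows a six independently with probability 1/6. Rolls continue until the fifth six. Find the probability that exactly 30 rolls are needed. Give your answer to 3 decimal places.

Y = trial on which the fifth success occurs; negative binomial, r=5, p=0.166667.
P(Y=30) = C(29,4) · p^5 · (1−p)^25
= 23751 · 0.0001286 · 0.010483 = 0.03202

0.032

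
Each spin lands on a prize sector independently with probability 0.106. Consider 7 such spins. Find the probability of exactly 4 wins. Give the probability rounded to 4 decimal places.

0.0032

X ~ Binomial(n=7, p=0.106).
P(X=4) = C(7,4) · p^4 · (1−p)^3
= 35 · 0.00012625 · 0.71452 = 0.003157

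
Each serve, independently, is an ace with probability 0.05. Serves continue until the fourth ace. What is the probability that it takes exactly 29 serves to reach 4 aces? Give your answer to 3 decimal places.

Y = trial on which the fourth success occurs; negative binomial, r=4, p=0.05.
P(Y=29) = C(28,3) · p^4 · (1−p)^25
= 3276 · 6.25e-06 · 0.27739 = 0.00568

0.006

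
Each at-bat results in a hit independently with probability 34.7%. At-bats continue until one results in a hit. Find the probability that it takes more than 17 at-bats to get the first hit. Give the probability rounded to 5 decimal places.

0.00071

Y = number of at-bats to the first success; geometric, p = 0.347.
P(Y > 17) = P(first 17 all fail) = (1−p)^17 = 0.0007137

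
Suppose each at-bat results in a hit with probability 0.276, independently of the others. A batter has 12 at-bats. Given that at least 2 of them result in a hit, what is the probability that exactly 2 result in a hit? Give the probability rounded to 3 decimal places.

0.225

X ~ Binomial(12, 0.276). Want P(X=2 | X≥2) = P(X=2) / P(X≥2).
P(X=2) = C(12,2)·0.276^2·0.724^10 = 0.19895
P(X≥2) = 1 − 0.02074 − 0.09489 = 0.88437
Ratio = 0.19895 / 0.88437 = 0.22496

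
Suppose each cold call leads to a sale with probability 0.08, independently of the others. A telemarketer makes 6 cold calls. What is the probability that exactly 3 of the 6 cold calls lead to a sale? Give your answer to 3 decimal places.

X ~ Binomial(n=6, p=0.08).
P(X=3) = C(6,3) · p^3 · (1−p)^3
= 20 · 0.000512 · 0.77869 = 0.00797

0.008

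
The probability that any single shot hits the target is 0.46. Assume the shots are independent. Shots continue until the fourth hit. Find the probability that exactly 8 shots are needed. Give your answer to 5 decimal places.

0.13325

Y = trial on which the fourth success occurs; negative binomial, r=4, p=0.46.
P(Y=8) = C(7,3) · p^4 · (1−p)^4
= 35 · 0.044775 · 0.085031 = 0.1332522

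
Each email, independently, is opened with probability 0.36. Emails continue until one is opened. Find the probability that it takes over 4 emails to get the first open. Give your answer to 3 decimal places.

Y = number of emails to the first success; geometric, p = 0.36.
P(Y > 4) = P(first 4 all fail) = (1−p)^4 = 0.16777

0.168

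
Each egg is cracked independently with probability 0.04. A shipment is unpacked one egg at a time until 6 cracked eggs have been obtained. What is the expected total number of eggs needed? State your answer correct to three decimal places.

150.000

Y = total eggs until the sixth success; negative binomial with r=6, p=0.04.
E[Y] = r / p = 6 / 0.04 = 150.00000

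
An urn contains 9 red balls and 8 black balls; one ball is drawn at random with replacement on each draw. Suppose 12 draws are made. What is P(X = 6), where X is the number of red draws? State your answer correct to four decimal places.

X ~ Binomial(n=12, p=0.529412).
P(X=6) = C(12,6) · p^6 · (1−p)^6
= 924 · 0.022017 · 0.01086 = 0.220943

0.2209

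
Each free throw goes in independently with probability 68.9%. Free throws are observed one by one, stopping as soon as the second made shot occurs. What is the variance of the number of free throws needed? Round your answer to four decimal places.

Y = total free throws until the second success; negative binomial with r=2, p=0.689.
Var(Y) = r(1−p)/p² = 2·0.311 / 0.689² = 1.310243

1.3102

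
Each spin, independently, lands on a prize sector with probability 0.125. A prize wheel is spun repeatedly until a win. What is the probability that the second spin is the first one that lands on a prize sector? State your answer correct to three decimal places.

Geometric (trials to first success), p = 0.125.
P(Y = 2) = (1−p)^1 · p = 0.875 · 0.125 = 0.10938

0.109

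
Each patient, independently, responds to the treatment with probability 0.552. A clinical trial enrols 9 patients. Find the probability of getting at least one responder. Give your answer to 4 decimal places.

0.9993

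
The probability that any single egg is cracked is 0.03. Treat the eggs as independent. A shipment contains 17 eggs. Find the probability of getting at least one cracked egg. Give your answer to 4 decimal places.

0.4042

P(at least one) = 1 − P(none) = 1 − (1 − 0.03)^17
= 1 − 0.595826 = 0.404174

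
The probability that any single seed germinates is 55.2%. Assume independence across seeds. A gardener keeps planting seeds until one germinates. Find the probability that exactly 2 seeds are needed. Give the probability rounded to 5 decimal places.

Geometric (trials to first success), p = 0.552.
P(Y = 2) = (1−p)^1 · p = 0.448 · 0.552 = 0.2472960

0.24730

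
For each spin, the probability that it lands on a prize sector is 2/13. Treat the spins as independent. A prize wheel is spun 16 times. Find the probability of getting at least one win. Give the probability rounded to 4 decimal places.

0.9309

P(at least one) = 1 − P(none) = 1 − (1 − 0.153846)^16
= 1 − 0.069054 = 0.930946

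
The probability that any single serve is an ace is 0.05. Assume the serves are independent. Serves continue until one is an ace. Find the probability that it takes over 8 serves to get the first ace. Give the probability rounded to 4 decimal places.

0.6634

Y = number of serves to the first success; geometric, p = 0.05.
P(Y > 8) = P(first 8 all fail) = (1−p)^8 = 0.663420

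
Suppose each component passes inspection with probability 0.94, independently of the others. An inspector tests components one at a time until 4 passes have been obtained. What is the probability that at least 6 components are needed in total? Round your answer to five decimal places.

0.03187

Needing more than 5 components ⇔ fewer than 4 successes in the first 5. With X ~ Binomial(5, 0.94), P(Y > 5) = P(X ≤ 3).
  k=0: C(5,0)·0.94^0·0.06^5 = 0.0000008
  k=1: C(5,1)·0.94^1·0.06^4 = 0.0000609
  k=2: C(5,2)·0.94^2·0.06^3 = 0.0019086
  k=3: C(5,3)·0.94^3·0.06^2 = 0.0299010
P(X ≤ 3) = 0.0318713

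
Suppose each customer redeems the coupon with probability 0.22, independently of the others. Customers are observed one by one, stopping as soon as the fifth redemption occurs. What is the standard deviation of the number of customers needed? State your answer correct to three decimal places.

8.977

Y = total customers until the fifth success; negative binomial with r=5, p=0.22.
SD(Y) = √[r(1−p)/p²] = √(80.57851) = 8.97655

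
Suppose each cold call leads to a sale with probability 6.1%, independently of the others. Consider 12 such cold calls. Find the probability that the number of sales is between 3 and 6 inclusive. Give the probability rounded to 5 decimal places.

0.03295

X ~ Binomial(12, 0.061); P(3 ≤ X ≤ 6) = Σ C(12,k) p^k (1−p)^(12−k) over k:
  k=3: C(12,3)·0.061^3·0.939^9 = 0.0283402
  k=4: C(12,4)·0.061^4·0.939^8 = 0.0041424
  k=5: C(12,5)·0.061^5·0.939^7 = 0.0004306
  k=6: C(12,6)·0.061^6·0.939^6 = 0.0000326
Total = 0.0329457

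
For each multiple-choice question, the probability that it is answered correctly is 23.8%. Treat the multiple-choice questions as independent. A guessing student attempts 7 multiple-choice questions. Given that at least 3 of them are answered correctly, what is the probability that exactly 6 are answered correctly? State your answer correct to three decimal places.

0.004

X ~ Binomial(7, 0.238). Want P(X=6 | X≥3) = P(X=6) / P(X≥3).
P(X=6) = C(7,6)·0.238^6·0.762^1 = 0.00097
P(X≥3) = 1 − 0.14917 − 0.32614 − 0.30560 = 0.21909
Ratio = 0.00097 / 0.21909 = 0.00442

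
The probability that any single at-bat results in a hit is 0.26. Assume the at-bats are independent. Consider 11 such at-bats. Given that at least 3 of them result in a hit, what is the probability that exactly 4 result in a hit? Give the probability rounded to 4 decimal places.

0.3185

X ~ Binomial(11, 0.26). Want P(X=4 | X≥3) = P(X=4) / P(X≥3).
P(X=4) = C(11,4)·0.26^4·0.74^7 = 0.183244
P(X≥3) = 1 − 0.036438 − 0.140826 − 0.247397 = 0.575339
Ratio = 0.183244 / 0.575339 = 0.318497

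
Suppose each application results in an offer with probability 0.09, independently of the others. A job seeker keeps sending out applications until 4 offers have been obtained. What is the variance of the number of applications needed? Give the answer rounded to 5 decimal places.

Y = total applications until the fourth success; negative binomial with r=4, p=0.09.
Var(Y) = r(1−p)/p² = 4·0.91 / 0.09² = 449.3827160

449.38272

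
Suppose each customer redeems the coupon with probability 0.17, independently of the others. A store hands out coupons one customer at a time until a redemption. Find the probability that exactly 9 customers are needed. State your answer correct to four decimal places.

Geometric (trials to first success), p = 0.17.
P(Y = 9) = (1−p)^8 · p = 0.22523 · 0.17 = 0.038289

0.0383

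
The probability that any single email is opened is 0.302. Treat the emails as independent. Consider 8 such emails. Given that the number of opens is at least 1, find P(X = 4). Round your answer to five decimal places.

X ~ Binomial(8, 0.302). Want P(X=4 | X≥1) = P(X=4) / P(X≥1).
P(X=4) = C(8,4)·0.302^4·0.698^4 = 0.1382126
P(X≥1) = 1 − 0.0563434 = 0.9436566
Ratio = 0.1382126 / 0.9436566 = 0.1464649

0.14646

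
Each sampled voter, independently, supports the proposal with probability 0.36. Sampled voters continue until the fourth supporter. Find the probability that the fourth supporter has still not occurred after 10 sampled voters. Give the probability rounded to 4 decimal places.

Needing more than 10 sampled voters ⇔ fewer than 4 successes in the first 10. With X ~ Binomial(10, 0.36), P(Y > 10) = P(X ≤ 3).
  k=0: C(10,0)·0.36^0·0.64^10 = 0.011529
  k=1: C(10,1)·0.36^1·0.64^9 = 0.064852
  k=2: C(10,2)·0.36^2·0.64^8 = 0.164156
  k=3: C(10,3)·0.36^3·0.64^7 = 0.246234
P(X ≤ 3) = 0.486772

0.4868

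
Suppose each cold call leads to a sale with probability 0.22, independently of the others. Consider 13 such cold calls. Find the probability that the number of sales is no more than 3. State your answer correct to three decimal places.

X ~ Binomial(13, 0.22); P(X ≤ 3) = Σ C(13,k) p^k (1−p)^(13−k) over k:
  k=0: C(13,0)·0.22^0·0.78^13 = 0.03956
  k=1: C(13,1)·0.22^1·0.78^12 = 0.14504
  k=2: C(13,2)·0.22^2·0.78^11 = 0.24546
  k=3: C(13,3)·0.22^3·0.78^10 = 0.25385
Total = 0.68391

0.684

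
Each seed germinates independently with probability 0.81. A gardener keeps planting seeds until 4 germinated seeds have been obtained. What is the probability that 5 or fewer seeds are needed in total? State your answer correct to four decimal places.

Finishing within 5 seeds ⇔ at least 4 successes in the first 5. With X ~ Binomial(5, 0.81), P(Y ≤ 5) = 1 − P(X ≤ 3).
  k=0: C(5,0)·0.81^0·0.19^5 = 0.000248
  k=1: C(5,1)·0.81^1·0.19^4 = 0.005278
  k=2: C(5,2)·0.81^2·0.19^3 = 0.045002
  k=3: C(5,3)·0.81^3·0.19^2 = 0.191850
1 − 0.242378 = 0.757622

0.7576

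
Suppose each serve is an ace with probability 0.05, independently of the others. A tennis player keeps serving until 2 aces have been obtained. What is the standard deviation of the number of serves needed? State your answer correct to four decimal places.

27.5681

Y = total serves until the second success; negative binomial with r=2, p=0.05.
SD(Y) = √[r(1−p)/p²] = √(760.000000) = 27.568098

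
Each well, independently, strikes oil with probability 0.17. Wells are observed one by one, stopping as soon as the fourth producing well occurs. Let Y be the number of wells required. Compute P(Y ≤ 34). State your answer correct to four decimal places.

0.8530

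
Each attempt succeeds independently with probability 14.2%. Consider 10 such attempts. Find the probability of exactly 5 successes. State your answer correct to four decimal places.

X ~ Binomial(n=10, p=0.142).
P(X=5) = C(10,5) · p^5 · (1−p)^5
= 252 · 5.7735e-05 · 0.46498 = 0.006765

0.0068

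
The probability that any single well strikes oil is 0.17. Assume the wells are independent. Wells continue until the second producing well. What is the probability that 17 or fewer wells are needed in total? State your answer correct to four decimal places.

Finishing within 17 wells ⇔ at least 2 successes in the first 17. With X ~ Binomial(17, 0.17), P(Y ≤ 17) = 1 − P(X ≤ 1).
  k=0: C(17,0)·0.17^0·0.83^17 = 0.042104
  k=1: C(17,1)·0.17^1·0.83^16 = 0.146605
1 − 0.188709 = 0.811291

0.8113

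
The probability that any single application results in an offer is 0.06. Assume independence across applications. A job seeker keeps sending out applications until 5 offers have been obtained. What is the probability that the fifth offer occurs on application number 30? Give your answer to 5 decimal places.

0.00393

Y = trial on which the fifth success occurs; negative binomial, r=5, p=0.06.
P(Y=30) = C(29,4) · p^5 · (1−p)^25
= 23751 · 7.776e-07 · 0.21291 = 0.0039322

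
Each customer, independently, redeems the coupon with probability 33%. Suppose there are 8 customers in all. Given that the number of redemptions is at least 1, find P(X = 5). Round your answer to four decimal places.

0.0687

X ~ Binomial(8, 0.33). Want P(X=5 | X≥1) = P(X=5) / P(X≥1).
P(X=5) = C(8,5)·0.33^5·0.67^3 = 0.065915
P(X≥1) = 1 − 0.040607 = 0.959393
Ratio = 0.065915 / 0.959393 = 0.068705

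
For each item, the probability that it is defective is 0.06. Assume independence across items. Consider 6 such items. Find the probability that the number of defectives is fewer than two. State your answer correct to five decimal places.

0.95408

X ~ Binomial(6, 0.06); P(X ≤ 1) = Σ C(6,k) p^k (1−p)^(6−k) over k:
  k=0: C(6,0)·0.06^0·0.94^6 = 0.6898698
  k=1: C(6,1)·0.06^1·0.94^5 = 0.2642054
Total = 0.9540752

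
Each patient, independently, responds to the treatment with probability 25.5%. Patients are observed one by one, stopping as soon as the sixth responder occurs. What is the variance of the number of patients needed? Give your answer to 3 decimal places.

Y = total patients until the sixth success; negative binomial with r=6, p=0.255.
Var(Y) = r(1−p)/p² = 6·0.745 / 0.255² = 68.74279

68.743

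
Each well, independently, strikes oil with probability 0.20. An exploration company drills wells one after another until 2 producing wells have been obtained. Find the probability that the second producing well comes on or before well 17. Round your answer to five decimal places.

0.88178

Finishing within 17 wells ⇔ at least 2 successes in the first 17. With X ~ Binomial(17, 0.20), P(Y ≤ 17) = 1 − P(X ≤ 1).
  k=0: C(17,0)·0.20^0·0.80^17 = 0.0225180
  k=1: C(17,1)·0.20^1·0.80^16 = 0.0957015
1 − 0.1182195 = 0.8817805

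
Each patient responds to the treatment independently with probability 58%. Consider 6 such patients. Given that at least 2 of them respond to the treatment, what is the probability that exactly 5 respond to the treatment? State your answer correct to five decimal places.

0.17429

X ~ Binomial(6, 0.58). Want P(X=5 | X≥2) = P(X=5) / P(X≥2).
P(X=5) = C(6,5)·0.58^5·0.42^1 = 0.1654019
P(X≥2) = 1 − 0.0054890 − 0.0454805 = 0.9490304
Ratio = 0.1654019 / 0.9490304 = 0.1742851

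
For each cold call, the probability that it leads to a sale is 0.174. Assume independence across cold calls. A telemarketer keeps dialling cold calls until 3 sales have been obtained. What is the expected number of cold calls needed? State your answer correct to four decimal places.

Y = total cold calls until the third success; negative binomial with r=3, p=0.174.
E[Y] = r / p = 3 / 0.174 = 17.241379

17.2414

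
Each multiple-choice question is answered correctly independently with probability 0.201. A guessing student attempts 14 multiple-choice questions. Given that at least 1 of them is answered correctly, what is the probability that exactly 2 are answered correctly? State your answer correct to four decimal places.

X ~ Binomial(14, 0.201). Want P(X=2 | X≥1) = P(X=2) / P(X≥1).
P(X=2) = C(14,2)·0.201^2·0.799^12 = 0.248883
P(X≥1) = 1 − 0.043217 = 0.956783
Ratio = 0.248883 / 0.956783 = 0.260125

0.2601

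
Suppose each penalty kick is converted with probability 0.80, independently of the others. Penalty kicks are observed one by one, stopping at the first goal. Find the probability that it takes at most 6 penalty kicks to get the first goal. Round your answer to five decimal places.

0.99994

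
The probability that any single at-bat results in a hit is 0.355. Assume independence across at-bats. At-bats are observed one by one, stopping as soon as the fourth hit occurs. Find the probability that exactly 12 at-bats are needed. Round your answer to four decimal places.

Y = trial on which the fourth success occurs; negative binomial, r=4, p=0.355.
P(Y=12) = C(11,3) · p^4 · (1−p)^8
= 165 · 0.015882 · 0.029956 = 0.078501

0.0785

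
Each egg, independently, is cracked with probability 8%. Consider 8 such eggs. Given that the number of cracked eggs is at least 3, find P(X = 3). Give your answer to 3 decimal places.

0.896

X ~ Binomial(8, 0.08). Want P(X=3 | X≥3) = P(X=3) / P(X≥3).
P(X=3) = C(8,3)·0.08^3·0.92^5 = 0.01890
P(X≥3) = 1 − 0.51322 − 0.35702 − 0.10866 = 0.02110
Ratio = 0.01890 / 0.02110 = 0.89558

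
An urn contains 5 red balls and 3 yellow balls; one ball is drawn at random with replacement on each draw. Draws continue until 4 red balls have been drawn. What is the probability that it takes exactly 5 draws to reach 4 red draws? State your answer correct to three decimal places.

Y = trial on which the fourth success occurs; negative binomial, r=4, p=0.625.
P(Y=5) = C(4,3) · p^4 · (1−p)^1
= 4 · 0.15259 · 0.375 = 0.22888

0.229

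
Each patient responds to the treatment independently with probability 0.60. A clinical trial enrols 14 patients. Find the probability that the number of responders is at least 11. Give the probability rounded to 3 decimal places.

X ~ Binomial(14, 0.60); P(X ≥ 11) = Σ C(14,k) p^k (1−p)^(14−k) over k:
  k=11: C(14,11)·0.60^11·0.40^3 = 0.08452
  k=12: C(14,12)·0.60^12·0.40^2 = 0.03169
  k=13: C(14,13)·0.60^13·0.40^1 = 0.00731
  k=14: C(14,14)·0.60^14·0.40^0 = 0.00078
Total = 0.12431

0.124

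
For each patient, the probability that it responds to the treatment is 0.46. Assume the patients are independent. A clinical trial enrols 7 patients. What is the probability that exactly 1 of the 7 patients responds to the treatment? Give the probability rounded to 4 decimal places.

0.0798

X ~ Binomial(n=7, p=0.46).
P(X=1) = C(7,1) · p^1 · (1−p)^6
= 7 · 0.46 · 0.024795 = 0.079840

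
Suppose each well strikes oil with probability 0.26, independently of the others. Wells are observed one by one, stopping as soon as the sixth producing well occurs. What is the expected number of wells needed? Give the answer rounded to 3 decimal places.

23.077

Y = total wells until the sixth success; negative binomial with r=6, p=0.26.
E[Y] = r / p = 6 / 0.26 = 23.07692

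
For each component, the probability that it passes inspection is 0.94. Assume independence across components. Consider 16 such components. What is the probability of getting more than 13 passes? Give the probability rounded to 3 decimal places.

X ~ Binomial(16, 0.94); P(X ≥ 14) = Σ C(16,k) p^k (1−p)^(16−k) over k:
  k=14: C(16,14)·0.94^14·0.06^2 = 0.18167
  k=15: C(16,15)·0.94^15·0.06^1 = 0.37948
  k=16: C(16,16)·0.94^16·0.06^0 = 0.37157
Total = 0.93272

0.933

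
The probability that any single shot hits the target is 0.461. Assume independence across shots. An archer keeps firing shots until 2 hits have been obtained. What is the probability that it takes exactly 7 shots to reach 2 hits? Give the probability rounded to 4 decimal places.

Y = trial on which the second success occurs; negative binomial, r=2, p=0.461.
P(Y=7) = C(6,1) · p^2 · (1−p)^5
= 6 · 0.21252 · 0.045493 = 0.058009

0.0580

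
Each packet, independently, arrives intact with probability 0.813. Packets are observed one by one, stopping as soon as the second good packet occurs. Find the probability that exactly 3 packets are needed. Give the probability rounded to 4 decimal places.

0.2472

Y = trial on which the second success occurs; negative binomial, r=2, p=0.813.
P(Y=3) = C(2,1) · p^2 · (1−p)^1
= 2 · 0.66097 · 0.187 = 0.247202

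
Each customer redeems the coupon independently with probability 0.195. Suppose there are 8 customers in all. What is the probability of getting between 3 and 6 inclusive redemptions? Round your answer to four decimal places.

0.1921

X ~ Binomial(8, 0.195); P(3 ≤ X ≤ 6) = Σ C(8,k) p^k (1−p)^(8−k) over k:
  k=3: C(8,3)·0.195^3·0.805^5 = 0.140369
  k=4: C(8,4)·0.195^4·0.805^4 = 0.042503
  k=5: C(8,5)·0.195^5·0.805^3 = 0.008237
  k=6: C(8,6)·0.195^6·0.805^2 = 0.000998
Total = 0.192106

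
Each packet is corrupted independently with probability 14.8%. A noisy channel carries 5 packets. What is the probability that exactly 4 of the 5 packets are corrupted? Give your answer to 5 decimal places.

0.00204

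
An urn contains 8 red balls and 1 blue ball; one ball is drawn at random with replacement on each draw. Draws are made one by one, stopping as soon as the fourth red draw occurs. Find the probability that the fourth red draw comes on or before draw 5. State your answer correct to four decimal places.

0.9018

Finishing within 5 draws ⇔ at least 4 successes in the first 5. With X ~ Binomial(5, 0.888889), P(Y ≤ 5) = 1 − P(X ≤ 3).
  k=0: C(5,0)·0.888889^0·0.111111^5 = 0.000017
  k=1: C(5,1)·0.888889^1·0.111111^4 = 0.000677
  k=2: C(5,2)·0.888889^2·0.111111^3 = 0.010838
  k=3: C(5,3)·0.888889^3·0.111111^2 = 0.086708
1 − 0.098240 = 0.901760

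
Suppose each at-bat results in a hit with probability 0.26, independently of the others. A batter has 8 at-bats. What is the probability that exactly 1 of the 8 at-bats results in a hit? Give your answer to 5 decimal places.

X ~ Binomial(n=8, p=0.26).
P(X=1) = C(8,1) · p^1 · (1−p)^7
= 8 · 0.26 · 0.12151 = 0.2527466

0.25275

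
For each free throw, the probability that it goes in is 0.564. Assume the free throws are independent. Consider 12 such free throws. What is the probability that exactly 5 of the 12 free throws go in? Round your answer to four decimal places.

X ~ Binomial(n=12, p=0.564).
P(X=5) = C(12,5) · p^5 · (1−p)^7
= 792 · 0.057068 · 0.0029951 = 0.135371

0.1354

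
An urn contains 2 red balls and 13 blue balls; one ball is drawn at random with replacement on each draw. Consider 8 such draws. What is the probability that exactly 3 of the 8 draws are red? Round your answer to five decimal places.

X ~ Binomial(n=8, p=0.133333).
P(X=3) = C(8,3) · p^3 · (1−p)^5
= 56 · 0.0023704 · 0.48895 = 0.0649030

0.06490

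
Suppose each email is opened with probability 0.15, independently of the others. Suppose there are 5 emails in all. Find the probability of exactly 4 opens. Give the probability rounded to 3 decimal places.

0.002

X ~ Binomial(n=5, p=0.15).
P(X=4) = C(5,4) · p^4 · (1−p)^1
= 5 · 0.00050625 · 0.85 = 0.00215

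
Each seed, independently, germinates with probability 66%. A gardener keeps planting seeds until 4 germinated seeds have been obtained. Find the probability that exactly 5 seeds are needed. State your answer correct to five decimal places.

Y = trial on which the fourth success occurs; negative binomial, r=4, p=0.66.
P(Y=5) = C(4,3) · p^4 · (1−p)^1
= 4 · 0.18975 · 0.34 = 0.2580564

0.25806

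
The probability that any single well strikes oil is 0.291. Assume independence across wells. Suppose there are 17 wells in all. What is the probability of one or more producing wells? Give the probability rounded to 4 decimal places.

0.9971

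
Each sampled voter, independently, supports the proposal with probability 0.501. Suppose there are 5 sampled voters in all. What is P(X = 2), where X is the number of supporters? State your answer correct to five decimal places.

0.31187

X ~ Binomial(n=5, p=0.501).
P(X=2) = C(5,2) · p^2 · (1−p)^3
= 10 · 0.251 · 0.12425 = 0.3118725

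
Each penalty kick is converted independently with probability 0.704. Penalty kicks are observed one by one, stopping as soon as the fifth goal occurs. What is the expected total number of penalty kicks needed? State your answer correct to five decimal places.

Y = total penalty kicks until the fifth success; negative binomial with r=5, p=0.704.
E[Y] = r / p = 5 / 0.704 = 7.1022727

7.10227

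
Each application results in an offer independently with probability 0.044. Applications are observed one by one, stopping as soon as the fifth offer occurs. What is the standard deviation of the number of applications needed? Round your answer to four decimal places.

Y = total applications until the fifth success; negative binomial with r=5, p=0.044.
SD(Y) = √[r(1−p)/p²] = √(2469.008264) = 49.689116

49.6891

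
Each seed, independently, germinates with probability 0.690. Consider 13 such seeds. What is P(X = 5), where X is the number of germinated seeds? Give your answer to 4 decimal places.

0.0172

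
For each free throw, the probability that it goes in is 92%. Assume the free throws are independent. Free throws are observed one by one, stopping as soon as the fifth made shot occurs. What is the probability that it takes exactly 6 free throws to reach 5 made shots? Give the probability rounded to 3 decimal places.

Y = trial on which the fifth success occurs; negative binomial, r=5, p=0.92.
P(Y=6) = C(5,4) · p^5 · (1−p)^1
= 5 · 0.65908 · 0.08 = 0.26363

0.264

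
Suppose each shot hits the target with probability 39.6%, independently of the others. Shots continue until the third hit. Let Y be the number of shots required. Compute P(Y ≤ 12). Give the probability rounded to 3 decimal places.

0.912

Finishing within 12 shots ⇔ at least 3 successes in the first 12. With X ~ Binomial(12, 0.396), P(Y ≤ 12) = 1 − P(X ≤ 2).
  k=0: C(12,0)·0.396^0·0.604^12 = 0.00236
  k=1: C(12,1)·0.396^1·0.604^11 = 0.01855
  k=2: C(12,2)·0.396^2·0.604^10 = 0.06688
1 − 0.08779 = 0.91221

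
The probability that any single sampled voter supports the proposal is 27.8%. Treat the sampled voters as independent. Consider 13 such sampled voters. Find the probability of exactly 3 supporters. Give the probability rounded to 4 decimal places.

0.2365

X ~ Binomial(n=13, p=0.278).
P(X=3) = C(13,3) · p^3 · (1−p)^10
= 286 · 0.021485 · 0.038492 = 0.236522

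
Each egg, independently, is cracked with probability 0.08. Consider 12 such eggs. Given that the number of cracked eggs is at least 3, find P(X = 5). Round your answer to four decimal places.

X ~ Binomial(12, 0.08). Want P(X=5 | X≥3) = P(X=5) / P(X≥3).
P(X=5) = C(12,5)·0.08^5·0.92^7 = 0.001448
P(X≥3) = 1 − 0.367666 − 0.383652 − 0.183486 = 0.065196
Ratio = 0.001448 / 0.065196 = 0.022206

0.0222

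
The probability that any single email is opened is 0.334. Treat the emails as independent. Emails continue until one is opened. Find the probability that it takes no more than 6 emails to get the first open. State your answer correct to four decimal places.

Y = number of emails to the first success; geometric, p = 0.334.
P(Y ≤ 6) = 1 − (1−p)^6 = 1 − 0.087266 = 0.912734

0.9127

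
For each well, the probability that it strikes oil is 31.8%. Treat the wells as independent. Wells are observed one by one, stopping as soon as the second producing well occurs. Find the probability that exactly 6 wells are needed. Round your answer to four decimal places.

0.1094

Y = trial on which the second success occurs; negative binomial, r=2, p=0.318.
P(Y=6) = C(5,1) · p^2 · (1−p)^4
= 5 · 0.10112 · 0.21634 = 0.109386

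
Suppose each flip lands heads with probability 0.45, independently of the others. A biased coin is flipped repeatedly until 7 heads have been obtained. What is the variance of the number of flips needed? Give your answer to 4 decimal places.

19.0123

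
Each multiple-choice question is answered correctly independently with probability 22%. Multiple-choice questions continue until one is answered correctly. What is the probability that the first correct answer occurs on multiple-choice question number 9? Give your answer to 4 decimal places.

0.0301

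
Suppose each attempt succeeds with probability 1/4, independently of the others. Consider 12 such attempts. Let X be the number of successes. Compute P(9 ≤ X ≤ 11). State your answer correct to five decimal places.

X ~ Binomial(12, 0.25); P(9 ≤ X ≤ 11) = Σ C(12,k) p^k (1−p)^(12−k) over k:
  k=9: C(12,9)·0.25^9·0.75^3 = 0.0003541
  k=10: C(12,10)·0.25^10·0.75^2 = 0.0000354
  k=11: C(12,11)·0.25^11·0.75^1 = 0.0000021
Total = 0.0003916

0.00039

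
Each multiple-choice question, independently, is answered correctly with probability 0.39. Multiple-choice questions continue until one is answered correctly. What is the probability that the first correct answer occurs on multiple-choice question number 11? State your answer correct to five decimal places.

0.00278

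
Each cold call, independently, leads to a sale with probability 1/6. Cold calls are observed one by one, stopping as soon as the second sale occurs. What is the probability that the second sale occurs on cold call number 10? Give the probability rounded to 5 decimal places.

Y = trial on which the second success occurs; negative binomial, r=2, p=0.166667.
P(Y=10) = C(9,1) · p^2 · (1−p)^8
= 9 · 0.027778 · 0.23257 = 0.0581420

0.05814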